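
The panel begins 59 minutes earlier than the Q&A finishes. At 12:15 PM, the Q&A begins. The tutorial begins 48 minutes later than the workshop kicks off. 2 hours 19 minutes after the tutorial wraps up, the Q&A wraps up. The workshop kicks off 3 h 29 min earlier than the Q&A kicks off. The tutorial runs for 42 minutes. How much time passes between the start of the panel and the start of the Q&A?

39 minutes

The workshop starts at 12:15 PM − 209 min = 8:46 AM.
The tutorial starts at 8:46 AM + 48 min = 9:34 AM.
The tutorial ends at 9:34 AM + 42 min = 10:16 AM.
The Q&A ends at 10:16 AM + 139 min = 12:35 PM.
The panel starts at 12:35 PM − 59 min = 11:36 AM.
From 11:36 AM to 12:15 PM is 39 minutes.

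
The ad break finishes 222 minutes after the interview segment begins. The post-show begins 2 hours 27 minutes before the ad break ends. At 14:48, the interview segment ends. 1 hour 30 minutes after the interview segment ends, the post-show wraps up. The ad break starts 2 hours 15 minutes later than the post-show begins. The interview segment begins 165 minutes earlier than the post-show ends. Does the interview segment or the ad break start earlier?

The post-show ends at 14:48 + 90 min = 16:18.
The interview segment starts at 16:18 − 165 min = 13:33.
The ad break ends at 13:33 + 222 min = 17:15.
The post-show starts at 17:15 − 147 min = 14:48.
The ad break starts at 14:48 + 135 min = 17:03.
The interview segment starts at 13:33 and the ad break starts at 17:03, so the interview segment is first.

the interview segment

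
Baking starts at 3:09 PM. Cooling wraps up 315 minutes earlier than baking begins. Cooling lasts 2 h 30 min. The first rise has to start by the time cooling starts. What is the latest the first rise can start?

7:24 AM

Cooling ends at 3:09 PM − 315 min = 9:54 AM.
Cooling starts at 9:54 AM − 150 min = 7:24 AM.
The first rise is bounded by cooling, so the latest it can start is 7:24 AM.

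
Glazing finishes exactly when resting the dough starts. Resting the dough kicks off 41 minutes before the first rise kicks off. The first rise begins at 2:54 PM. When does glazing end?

2:13 PM

Resting the dough starts at 2:54 PM − 41 min = 2:13 PM.
So glazing ends at 2:13 PM.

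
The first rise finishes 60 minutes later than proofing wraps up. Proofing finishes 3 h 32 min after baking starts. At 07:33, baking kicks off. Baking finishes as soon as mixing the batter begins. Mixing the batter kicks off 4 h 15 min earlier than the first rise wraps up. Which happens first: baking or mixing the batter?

Proofing ends at 07:33 + 212 min = 11:05.
The first rise ends at 11:05 + 60 min = 12:05.
Mixing the batter starts at 12:05 − 255 min = 07:50.
Baking starts at 07:33 and mixing the batter starts at 07:50, so baking is first.

baking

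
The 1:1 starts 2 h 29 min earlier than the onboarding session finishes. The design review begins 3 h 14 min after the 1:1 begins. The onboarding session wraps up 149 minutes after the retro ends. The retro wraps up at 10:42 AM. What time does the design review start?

1:56 PM

The onboarding session ends at 10:42 AM + 149 min = 1:11 PM.
The 1:1 starts at 1:11 PM − 149 min = 10:42 AM.
The design review starts at 10:42 AM + 194 min = 1:56 PM.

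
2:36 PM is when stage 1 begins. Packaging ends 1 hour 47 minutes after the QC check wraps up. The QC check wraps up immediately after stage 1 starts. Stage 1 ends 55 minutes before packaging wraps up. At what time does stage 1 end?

3:28 PM

The QC check ends at 2:36 PM.
Packaging ends at 2:36 PM + 107 min = 4:23 PM.
Stage 1 ends at 4:23 PM − 55 min = 3:28 PM.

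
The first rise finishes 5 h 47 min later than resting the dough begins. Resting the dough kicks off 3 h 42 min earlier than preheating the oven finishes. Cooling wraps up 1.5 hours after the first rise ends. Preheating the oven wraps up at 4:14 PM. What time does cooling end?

7:49 PM

Resting the dough starts at 4:14 PM − 222 min = 12:32 PM.
The first rise ends at 12:32 PM + 347 min = 6:19 PM.
Cooling ends at 6:19 PM + 90 min = 7:49 PM.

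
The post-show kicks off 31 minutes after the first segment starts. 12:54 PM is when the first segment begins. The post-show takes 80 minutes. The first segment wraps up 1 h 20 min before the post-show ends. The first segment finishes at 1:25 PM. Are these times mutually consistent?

The post-show starts at 12:54 PM + 31 min = 1:25 PM.
The post-show ends at 1:25 PM + 80 min = 2:45 PM.
The first segment ends at 2:45 PM − 80 min = 1:25 PM.
That matches the stated 1:25 PM, so the schedule is consistent.

Yes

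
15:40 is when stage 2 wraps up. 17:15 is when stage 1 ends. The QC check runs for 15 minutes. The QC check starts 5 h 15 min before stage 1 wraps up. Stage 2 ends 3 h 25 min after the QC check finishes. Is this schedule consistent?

The QC check starts at 17:15 − 315 min = 12:00.
The QC check ends at 12:00 + 15 min = 12:15.
Stage 2 ends at 12:15 + 205 min = 15:40.
That matches the stated 15:40, so the schedule is consistent.

Yes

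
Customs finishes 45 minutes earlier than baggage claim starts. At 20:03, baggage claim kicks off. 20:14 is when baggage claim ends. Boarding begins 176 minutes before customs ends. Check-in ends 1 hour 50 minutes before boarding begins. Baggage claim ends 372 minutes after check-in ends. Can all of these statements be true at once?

Customs ends at 20:03 − 45 min = 19:18.
Boarding starts at 19:18 − 176 min = 16:22.
Check-in ends at 16:22 − 110 min = 14:32.
Baggage claim ends at 14:32 + 372 min = 20:44.
But baggage claim is also said to end at 20:14 — a 30-minute conflict.

No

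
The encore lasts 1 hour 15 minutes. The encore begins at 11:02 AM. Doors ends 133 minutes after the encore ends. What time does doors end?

2:30 PM

The encore ends at 11:02 AM + 75 min = 12:17 PM.
Doors ends at 12:17 PM + 133 min = 2:30 PM.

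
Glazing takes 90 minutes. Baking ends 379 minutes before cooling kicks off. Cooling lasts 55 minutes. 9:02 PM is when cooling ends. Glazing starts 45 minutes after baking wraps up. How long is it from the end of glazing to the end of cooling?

299 minutes

Cooling starts at 9:02 PM − 55 min = 8:07 PM.
Baking ends at 8:07 PM − 379 min = 1:48 PM.
Glazing starts at 1:48 PM + 45 min = 2:33 PM.
Glazing ends at 2:33 PM + 90 min = 4:03 PM.
From 4:03 PM to 9:02 PM is 299 minutes.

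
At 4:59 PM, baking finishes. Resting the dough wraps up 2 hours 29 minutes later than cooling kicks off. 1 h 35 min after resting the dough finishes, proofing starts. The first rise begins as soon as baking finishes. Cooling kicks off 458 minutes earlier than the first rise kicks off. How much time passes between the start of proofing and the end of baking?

The first rise starts at 4:59 PM.
Cooling starts at 4:59 PM − 458 min = 9:21 AM.
Resting the dough ends at 9:21 AM + 149 min = 11:50 AM.
Proofing starts at 11:50 AM + 95 min = 1:25 PM.
From 1:25 PM to 4:59 PM is 3 hours 34 minutes.

3 hours 34 minutes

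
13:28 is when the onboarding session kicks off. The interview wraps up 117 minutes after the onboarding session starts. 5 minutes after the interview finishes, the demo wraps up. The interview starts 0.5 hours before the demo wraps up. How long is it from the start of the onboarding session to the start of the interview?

The interview ends at 13:28 + 117 min = 15:25.
The demo ends at 15:25 + 5 min = 15:30.
The interview starts at 15:30 − 30 min = 15:00.
From 13:28 to 15:00 is 1 hour 32 minutes.

1 hour 32 minutes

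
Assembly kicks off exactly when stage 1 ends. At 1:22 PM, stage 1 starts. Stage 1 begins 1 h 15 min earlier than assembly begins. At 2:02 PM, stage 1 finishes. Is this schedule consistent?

No

Assembly starts at 2:02 PM.
Stage 1 starts at 2:02 PM − 75 min = 12:47 PM.
But stage 1 is also said to start at 1:22 PM — a 35-minute conflict.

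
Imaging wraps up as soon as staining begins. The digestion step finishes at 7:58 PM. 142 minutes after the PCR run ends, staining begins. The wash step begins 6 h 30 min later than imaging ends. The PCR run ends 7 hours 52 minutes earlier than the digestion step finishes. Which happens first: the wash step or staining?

staining

The PCR run ends at 7:58 PM − 472 min = 12:06 PM.
Staining starts at 12:06 PM + 142 min = 2:28 PM.
So imaging ends at 2:28 PM.
The wash step starts at 2:28 PM + 390 min = 8:58 PM.
The wash step starts at 8:58 PM and staining starts at 2:28 PM, so staining is first.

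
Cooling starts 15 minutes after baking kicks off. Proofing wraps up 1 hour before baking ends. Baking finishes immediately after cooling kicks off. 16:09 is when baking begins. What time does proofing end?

Cooling starts at 16:09 + 15 min = 16:24.
So baking ends at 16:24.
Proofing ends at 16:24 − 60 min = 15:24.

15:24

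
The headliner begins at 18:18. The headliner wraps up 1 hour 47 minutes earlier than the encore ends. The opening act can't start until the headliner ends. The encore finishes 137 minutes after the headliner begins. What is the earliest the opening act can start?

18:48

The encore ends at 18:18 + 137 min = 20:35.
The headliner ends at 20:35 − 107 min = 18:48.
The opening act is bounded by the headliner, so the earliest it can start is 18:48.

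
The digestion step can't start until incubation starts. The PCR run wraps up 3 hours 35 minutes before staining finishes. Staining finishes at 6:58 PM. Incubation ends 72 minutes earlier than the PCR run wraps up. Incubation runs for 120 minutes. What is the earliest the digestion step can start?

12:11 PM

The PCR run ends at 6:58 PM − 215 min = 3:23 PM.
Incubation ends at 3:23 PM − 72 min = 2:11 PM.
Incubation starts at 2:11 PM − 120 min = 12:11 PM.
The digestion step is bounded by incubation, so the earliest it can start is 12:11 PM.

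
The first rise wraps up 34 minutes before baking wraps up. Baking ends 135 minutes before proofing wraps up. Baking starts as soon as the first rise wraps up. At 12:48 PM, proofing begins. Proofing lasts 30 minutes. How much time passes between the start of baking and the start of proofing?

2 h 19 min

Proofing ends at 12:48 PM + 30 min = 1:18 PM.
Baking ends at 1:18 PM − 135 min = 11:03 AM.
The first rise ends at 11:03 AM − 34 min = 10:29 AM.
So baking starts at 10:29 AM.
From 10:29 AM to 12:48 PM is 2 h 19 min.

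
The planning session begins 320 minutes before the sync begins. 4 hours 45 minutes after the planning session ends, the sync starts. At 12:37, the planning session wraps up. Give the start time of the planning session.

12:02

The sync starts at 12:37 + 285 min = 17:22.
The planning session starts at 17:22 − 320 min = 12:02.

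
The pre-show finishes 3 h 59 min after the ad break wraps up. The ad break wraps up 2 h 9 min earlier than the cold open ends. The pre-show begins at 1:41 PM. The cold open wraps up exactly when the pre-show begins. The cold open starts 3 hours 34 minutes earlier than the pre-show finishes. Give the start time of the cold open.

The cold open ends at 1:41 PM.
The ad break ends at 1:41 PM − 129 min = 11:32 AM.
The pre-show ends at 11:32 AM + 239 min = 3:31 PM.
The cold open starts at 3:31 PM − 214 min = 11:57 AM.

11:57 AM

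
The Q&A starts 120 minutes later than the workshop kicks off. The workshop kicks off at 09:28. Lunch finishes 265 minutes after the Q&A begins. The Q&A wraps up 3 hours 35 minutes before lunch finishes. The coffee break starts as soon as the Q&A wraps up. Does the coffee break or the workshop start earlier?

the workshop

The Q&A starts at 09:28 + 120 min = 11:28.
Lunch ends at 11:28 + 265 min = 15:53.
The Q&A ends at 15:53 − 215 min = 12:18.
So the coffee break starts at 12:18.
The coffee break starts at 12:18 and the workshop starts at 09:28, so the workshop is first.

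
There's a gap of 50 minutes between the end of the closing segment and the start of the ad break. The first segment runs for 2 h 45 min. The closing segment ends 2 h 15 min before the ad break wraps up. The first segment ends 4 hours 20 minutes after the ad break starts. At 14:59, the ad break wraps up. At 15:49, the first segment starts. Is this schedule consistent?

No

The closing segment ends at 14:59 − 135 min = 12:44.
The ad break starts at 12:44 + 50 min = 13:34.
The first segment ends at 13:34 + 260 min = 17:54.
The first segment starts at 17:54 − 165 min = 15:09.
But the first segment is also said to start at 15:49 — a 40-minute conflict.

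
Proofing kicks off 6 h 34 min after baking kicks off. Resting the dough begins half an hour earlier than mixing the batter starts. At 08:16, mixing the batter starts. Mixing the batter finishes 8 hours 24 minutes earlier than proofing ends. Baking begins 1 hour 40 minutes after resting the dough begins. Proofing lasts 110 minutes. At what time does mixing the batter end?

Resting the dough starts at 08:16 − 30 min = 07:46.
Baking starts at 07:46 + 100 min = 09:26.
Proofing starts at 09:26 + 394 min = 16:00.
Proofing ends at 16:00 + 110 min = 17:50.
Mixing the batter ends at 17:50 − 504 min = 09:26.

09:26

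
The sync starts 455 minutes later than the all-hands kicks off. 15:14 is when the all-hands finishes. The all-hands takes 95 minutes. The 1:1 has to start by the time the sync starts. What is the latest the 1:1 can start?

The all-hands starts at 15:14 − 95 min = 13:39.
The sync starts at 13:39 + 455 min = 21:14.
The 1:1 is bounded by the sync, so the latest it can start is 21:14.

21:14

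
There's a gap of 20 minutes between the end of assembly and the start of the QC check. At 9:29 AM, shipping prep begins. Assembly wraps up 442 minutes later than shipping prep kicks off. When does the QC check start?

5:11 PM

Assembly ends at 9:29 AM + 442 min = 4:51 PM.
The QC check starts at 4:51 PM + 20 min = 5:11 PM.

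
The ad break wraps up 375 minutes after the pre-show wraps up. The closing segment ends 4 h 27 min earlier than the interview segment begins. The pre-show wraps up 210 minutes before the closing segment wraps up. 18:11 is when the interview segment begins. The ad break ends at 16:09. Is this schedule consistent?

No

The closing segment ends at 18:11 − 267 min = 13:44.
The pre-show ends at 13:44 − 210 min = 10:14.
The ad break ends at 10:14 + 375 min = 16:29.
But the ad break is also said to end at 16:09 — a 20-minute conflict.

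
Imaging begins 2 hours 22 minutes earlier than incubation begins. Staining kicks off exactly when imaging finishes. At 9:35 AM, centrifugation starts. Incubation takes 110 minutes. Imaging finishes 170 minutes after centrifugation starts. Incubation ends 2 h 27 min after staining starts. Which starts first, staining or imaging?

imaging

Imaging ends at 9:35 AM + 170 min = 12:25 PM.
So staining starts at 12:25 PM.
Incubation ends at 12:25 PM + 147 min = 2:52 PM.
Incubation starts at 2:52 PM − 110 min = 1:02 PM.
Imaging starts at 1:02 PM − 142 min = 10:40 AM.
Staining starts at 12:25 PM and imaging starts at 10:40 AM, so imaging is first.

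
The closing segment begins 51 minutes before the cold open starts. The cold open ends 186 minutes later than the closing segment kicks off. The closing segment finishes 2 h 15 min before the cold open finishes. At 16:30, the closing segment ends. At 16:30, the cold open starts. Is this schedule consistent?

The closing segment starts at 16:30 − 51 min = 15:39.
The cold open ends at 15:39 + 186 min = 18:45.
The closing segment ends at 18:45 − 135 min = 16:30.
That matches the stated 16:30, so the schedule is consistent.

Yes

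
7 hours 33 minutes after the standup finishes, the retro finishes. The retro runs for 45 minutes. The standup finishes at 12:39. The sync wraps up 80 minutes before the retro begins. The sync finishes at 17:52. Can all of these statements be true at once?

The retro ends at 12:39 + 453 min = 20:12.
The retro starts at 20:12 − 45 min = 19:27.
The sync ends at 19:27 − 80 min = 18:07.
But the sync is also said to end at 17:52 — a 15-minute conflict.

No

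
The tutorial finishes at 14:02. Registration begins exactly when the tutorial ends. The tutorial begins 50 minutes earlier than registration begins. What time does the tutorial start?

Registration starts at 14:02.
The tutorial starts at 14:02 − 50 min = 13:12.

13:12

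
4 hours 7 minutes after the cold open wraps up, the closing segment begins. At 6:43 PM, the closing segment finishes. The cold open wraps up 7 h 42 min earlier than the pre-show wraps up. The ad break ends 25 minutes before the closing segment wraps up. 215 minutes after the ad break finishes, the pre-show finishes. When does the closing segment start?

The ad break ends at 6:43 PM − 25 min = 6:18 PM.
The pre-show ends at 6:18 PM + 215 min = 9:53 PM.
The cold open ends at 9:53 PM − 462 min = 2:11 PM.
The closing segment starts at 2:11 PM + 247 min = 6:18 PM.

6:18 PM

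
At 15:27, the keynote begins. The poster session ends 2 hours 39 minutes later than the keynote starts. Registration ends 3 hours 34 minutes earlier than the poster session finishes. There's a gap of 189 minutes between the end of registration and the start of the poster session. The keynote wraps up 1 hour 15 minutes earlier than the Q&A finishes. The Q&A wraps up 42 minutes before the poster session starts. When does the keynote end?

The poster session ends at 15:27 + 159 min = 18:06.
Registration ends at 18:06 − 214 min = 14:32.
The poster session starts at 14:32 + 189 min = 17:41.
The Q&A ends at 17:41 − 42 min = 16:59.
The keynote ends at 16:59 − 75 min = 15:44.

15:44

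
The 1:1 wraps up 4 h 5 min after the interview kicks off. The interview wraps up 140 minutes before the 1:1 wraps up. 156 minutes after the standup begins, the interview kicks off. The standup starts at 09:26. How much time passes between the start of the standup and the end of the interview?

The interview starts at 09:26 + 156 min = 12:02.
The 1:1 ends at 12:02 + 245 min = 16:07.
The interview ends at 16:07 − 140 min = 13:47.
From 09:26 to 13:47 is 4 h 21 min.

4 h 21 min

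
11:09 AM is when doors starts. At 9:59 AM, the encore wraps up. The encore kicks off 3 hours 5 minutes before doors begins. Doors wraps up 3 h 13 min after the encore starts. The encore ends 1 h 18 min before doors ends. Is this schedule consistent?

Yes

The encore starts at 11:09 AM − 185 min = 8:04 AM.
Doors ends at 8:04 AM + 193 min = 11:17 AM.
The encore ends at 11:17 AM − 78 min = 9:59 AM.
That matches the stated 9:59 AM, so the schedule is consistent.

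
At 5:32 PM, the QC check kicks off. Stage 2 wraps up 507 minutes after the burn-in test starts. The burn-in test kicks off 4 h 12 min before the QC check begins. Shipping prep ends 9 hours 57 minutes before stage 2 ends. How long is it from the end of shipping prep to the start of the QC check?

The burn-in test starts at 5:32 PM − 252 min = 1:20 PM.
Stage 2 ends at 1:20 PM + 507 min = 9:47 PM.
Shipping prep ends at 9:47 PM − 597 min = 11:50 AM.
From 11:50 AM to 5:32 PM is 5 h 42 min.

5 h 42 min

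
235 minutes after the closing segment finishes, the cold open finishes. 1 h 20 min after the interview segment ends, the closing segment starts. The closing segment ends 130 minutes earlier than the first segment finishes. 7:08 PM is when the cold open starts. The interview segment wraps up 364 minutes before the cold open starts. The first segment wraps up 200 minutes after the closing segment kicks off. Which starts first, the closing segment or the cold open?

The interview segment ends at 7:08 PM − 364 min = 1:04 PM.
The closing segment starts at 1:04 PM + 80 min = 2:24 PM.
The closing segment starts at 2:24 PM and the cold open starts at 7:08 PM, so the closing segment is first.

the closing segment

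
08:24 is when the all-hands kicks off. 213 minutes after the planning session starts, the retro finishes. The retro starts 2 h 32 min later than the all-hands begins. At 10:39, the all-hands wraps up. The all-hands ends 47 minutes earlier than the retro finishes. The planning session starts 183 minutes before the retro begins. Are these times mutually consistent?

Yes

The retro starts at 08:24 + 152 min = 10:56.
The planning session starts at 10:56 − 183 min = 07:53.
The retro ends at 07:53 + 213 min = 11:26.
The all-hands ends at 11:26 − 47 min = 10:39.
That matches the stated 10:39, so the schedule is consistent.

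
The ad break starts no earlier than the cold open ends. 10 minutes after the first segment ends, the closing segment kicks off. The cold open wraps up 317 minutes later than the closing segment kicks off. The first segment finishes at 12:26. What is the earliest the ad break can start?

17:53

The closing segment starts at 12:26 + 10 min = 12:36.
The cold open ends at 12:36 + 317 min = 17:53.
The ad break is bounded by the cold open, so the earliest it can start is 17:53.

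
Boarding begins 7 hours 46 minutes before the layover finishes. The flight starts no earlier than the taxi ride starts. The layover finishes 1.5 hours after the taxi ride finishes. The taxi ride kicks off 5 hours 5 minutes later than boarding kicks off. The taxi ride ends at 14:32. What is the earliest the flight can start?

13:21

The layover ends at 14:32 + 90 min = 16:02.
Boarding starts at 16:02 − 466 min = 08:16.
The taxi ride starts at 08:16 + 305 min = 13:21.
The flight is bounded by the taxi ride, so the earliest it can start is 13:21.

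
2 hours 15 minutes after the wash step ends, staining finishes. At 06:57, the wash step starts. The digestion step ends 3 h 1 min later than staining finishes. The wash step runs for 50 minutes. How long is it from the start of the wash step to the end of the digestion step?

The wash step ends at 06:57 + 50 min = 07:47.
Staining ends at 07:47 + 135 min = 10:02.
The digestion step ends at 10:02 + 181 min = 13:03.
From 06:57 to 13:03 is 6 h 6 min.

6 h 6 min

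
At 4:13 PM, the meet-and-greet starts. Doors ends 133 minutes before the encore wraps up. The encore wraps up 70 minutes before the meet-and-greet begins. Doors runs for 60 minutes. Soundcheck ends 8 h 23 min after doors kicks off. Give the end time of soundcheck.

The encore ends at 4:13 PM − 70 min = 3:03 PM.
Doors ends at 3:03 PM − 133 min = 12:50 PM.
Doors starts at 12:50 PM − 60 min = 11:50 AM.
Soundcheck ends at 11:50 AM + 503 min = 8:13 PM.

8:13 PM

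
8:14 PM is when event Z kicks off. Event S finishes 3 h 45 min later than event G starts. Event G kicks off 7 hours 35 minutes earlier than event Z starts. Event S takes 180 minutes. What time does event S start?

Event G starts at 8:14 PM − 455 min = 12:39 PM.
Event S ends at 12:39 PM + 225 min = 4:24 PM.
Event S starts at 4:24 PM − 180 min = 1:24 PM.

1:24 PM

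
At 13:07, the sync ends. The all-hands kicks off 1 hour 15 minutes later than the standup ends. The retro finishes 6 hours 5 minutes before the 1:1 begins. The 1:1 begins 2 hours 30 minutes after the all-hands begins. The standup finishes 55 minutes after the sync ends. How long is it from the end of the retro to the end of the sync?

The standup ends at 13:07 + 55 min = 14:02.
The all-hands starts at 14:02 + 75 min = 15:17.
The 1:1 starts at 15:17 + 150 min = 17:47.
The retro ends at 17:47 − 365 min = 11:42.
From 11:42 to 13:07 is 1 hour 25 minutes.

1 hour 25 minutes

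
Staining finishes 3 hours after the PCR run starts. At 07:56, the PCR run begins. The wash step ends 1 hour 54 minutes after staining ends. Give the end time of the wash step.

Staining ends at 07:56 + 180 min = 10:56.
The wash step ends at 10:56 + 114 min = 12:50.

12:50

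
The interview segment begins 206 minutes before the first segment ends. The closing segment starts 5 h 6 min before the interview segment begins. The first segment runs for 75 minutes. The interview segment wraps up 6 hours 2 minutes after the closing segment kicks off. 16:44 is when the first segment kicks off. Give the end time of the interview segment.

15:29

The first segment ends at 16:44 + 75 min = 17:59.
The interview segment starts at 17:59 − 206 min = 14:33.
The closing segment starts at 14:33 − 306 min = 09:27.
The interview segment ends at 09:27 + 362 min = 15:29.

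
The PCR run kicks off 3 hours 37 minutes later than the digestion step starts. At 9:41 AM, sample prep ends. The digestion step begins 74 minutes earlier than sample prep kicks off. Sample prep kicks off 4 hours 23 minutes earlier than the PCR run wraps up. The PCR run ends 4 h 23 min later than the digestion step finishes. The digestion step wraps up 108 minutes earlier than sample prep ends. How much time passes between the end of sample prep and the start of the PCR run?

35 minutes

The digestion step ends at 9:41 AM − 108 min = 7:53 AM.
The PCR run ends at 7:53 AM + 263 min = 12:16 PM.
Sample prep starts at 12:16 PM − 263 min = 7:53 AM.
The digestion step starts at 7:53 AM − 74 min = 6:39 AM.
The PCR run starts at 6:39 AM + 217 min = 10:16 AM.
From 9:41 AM to 10:16 AM is 35 minutes.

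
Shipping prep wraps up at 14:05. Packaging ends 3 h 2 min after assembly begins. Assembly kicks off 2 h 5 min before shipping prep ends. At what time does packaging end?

Assembly starts at 14:05 − 125 min = 12:00.
Packaging ends at 12:00 + 182 min = 15:02.

15:02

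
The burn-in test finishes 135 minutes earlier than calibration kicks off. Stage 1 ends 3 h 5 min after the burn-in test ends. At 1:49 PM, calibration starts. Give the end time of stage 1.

2:39 PM

The burn-in test ends at 1:49 PM − 135 min = 11:34 AM.
Stage 1 ends at 11:34 AM + 185 min = 2:39 PM.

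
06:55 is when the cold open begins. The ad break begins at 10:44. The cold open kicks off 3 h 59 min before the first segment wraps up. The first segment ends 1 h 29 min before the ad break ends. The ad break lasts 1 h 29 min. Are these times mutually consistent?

No

The ad break ends at 10:44 + 89 min = 12:13.
The first segment ends at 12:13 − 89 min = 10:44.
The cold open starts at 10:44 − 239 min = 06:45.
But the cold open is also said to start at 06:55 — a 10-minute conflict.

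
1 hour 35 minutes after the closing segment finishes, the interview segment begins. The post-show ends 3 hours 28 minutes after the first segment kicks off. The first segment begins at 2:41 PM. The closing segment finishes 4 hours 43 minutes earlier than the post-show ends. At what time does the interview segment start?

3:01 PM

The post-show ends at 2:41 PM + 208 min = 6:09 PM.
The closing segment ends at 6:09 PM − 283 min = 1:26 PM.
The interview segment starts at 1:26 PM + 95 min = 3:01 PM.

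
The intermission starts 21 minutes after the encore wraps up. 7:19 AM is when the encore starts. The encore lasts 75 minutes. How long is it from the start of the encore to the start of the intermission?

The encore ends at 7:19 AM + 75 min = 8:34 AM.
The intermission starts at 8:34 AM + 21 min = 8:55 AM.
From 7:19 AM to 8:55 AM is 96 minutes.

96 minutes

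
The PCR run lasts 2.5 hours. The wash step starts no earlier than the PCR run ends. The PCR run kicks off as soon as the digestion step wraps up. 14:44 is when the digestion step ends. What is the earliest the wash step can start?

The PCR run starts at 14:44.
The PCR run ends at 14:44 + 150 min = 17:14.
The wash step is bounded by the PCR run, so the earliest it can start is 17:14.

17:14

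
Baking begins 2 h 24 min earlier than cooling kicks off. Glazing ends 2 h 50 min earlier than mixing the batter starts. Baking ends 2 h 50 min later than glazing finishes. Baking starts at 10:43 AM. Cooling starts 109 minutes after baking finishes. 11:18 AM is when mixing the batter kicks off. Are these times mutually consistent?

Glazing ends at 11:18 AM − 170 min = 8:28 AM.
Baking ends at 8:28 AM + 170 min = 11:18 AM.
Cooling starts at 11:18 AM + 109 min = 1:07 PM.
Baking starts at 1:07 PM − 144 min = 10:43 AM.
That matches the stated 10:43 AM, so the schedule is consistent.

Yes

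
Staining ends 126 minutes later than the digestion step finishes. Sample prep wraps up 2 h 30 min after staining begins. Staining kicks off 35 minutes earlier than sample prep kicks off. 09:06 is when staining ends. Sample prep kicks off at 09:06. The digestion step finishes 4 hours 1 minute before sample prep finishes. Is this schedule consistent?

Staining starts at 09:06 − 35 min = 08:31.
Sample prep ends at 08:31 + 150 min = 11:01.
The digestion step ends at 11:01 − 241 min = 07:00.
Staining ends at 07:00 + 126 min = 09:06.
That matches the stated 09:06, so the schedule is consistent.

Yes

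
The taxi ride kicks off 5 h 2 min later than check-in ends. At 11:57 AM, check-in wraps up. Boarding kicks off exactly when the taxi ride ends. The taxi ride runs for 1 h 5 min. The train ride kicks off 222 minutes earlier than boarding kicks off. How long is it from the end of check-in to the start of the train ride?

2 h 25 min

The taxi ride starts at 11:57 AM + 302 min = 4:59 PM.
The taxi ride ends at 4:59 PM + 65 min = 6:04 PM.
So boarding starts at 6:04 PM.
The train ride starts at 6:04 PM − 222 min = 2:22 PM.
From 11:57 AM to 2:22 PM is 2 h 25 min.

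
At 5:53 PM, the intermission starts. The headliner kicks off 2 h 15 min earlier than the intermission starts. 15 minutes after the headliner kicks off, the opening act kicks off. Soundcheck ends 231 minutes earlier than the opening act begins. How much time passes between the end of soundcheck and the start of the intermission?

The headliner starts at 5:53 PM − 135 min = 3:38 PM.
The opening act starts at 3:38 PM + 15 min = 3:53 PM.
Soundcheck ends at 3:53 PM − 231 min = 12:02 PM.
From 12:02 PM to 5:53 PM is 351 minutes.

351 minutes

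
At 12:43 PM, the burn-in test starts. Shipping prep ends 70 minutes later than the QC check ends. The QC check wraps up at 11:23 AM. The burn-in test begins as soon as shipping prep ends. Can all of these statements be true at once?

No

Shipping prep ends at 11:23 AM + 70 min = 12:33 PM.
So the burn-in test starts at 12:33 PM.
But the burn-in test is also said to start at 12:43 PM — a 10-minute conflict.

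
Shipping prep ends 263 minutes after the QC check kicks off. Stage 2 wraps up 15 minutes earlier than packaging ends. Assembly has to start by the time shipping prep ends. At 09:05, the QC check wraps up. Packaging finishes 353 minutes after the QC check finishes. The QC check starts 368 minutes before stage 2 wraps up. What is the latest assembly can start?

Packaging ends at 09:05 + 353 min = 14:58.
Stage 2 ends at 14:58 − 15 min = 14:43.
The QC check starts at 14:43 − 368 min = 08:35.
Shipping prep ends at 08:35 + 263 min = 12:58.
Assembly is bounded by shipping prep, so the latest it can start is 12:58.

12:58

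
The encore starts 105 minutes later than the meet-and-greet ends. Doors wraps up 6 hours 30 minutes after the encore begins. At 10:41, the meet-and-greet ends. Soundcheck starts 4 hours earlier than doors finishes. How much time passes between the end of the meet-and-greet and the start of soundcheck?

4 hours 15 minutes

The encore starts at 10:41 + 105 min = 12:26.
Doors ends at 12:26 + 390 min = 18:56.
Soundcheck starts at 18:56 − 240 min = 14:56.
From 10:41 to 14:56 is 4 hours 15 minutes.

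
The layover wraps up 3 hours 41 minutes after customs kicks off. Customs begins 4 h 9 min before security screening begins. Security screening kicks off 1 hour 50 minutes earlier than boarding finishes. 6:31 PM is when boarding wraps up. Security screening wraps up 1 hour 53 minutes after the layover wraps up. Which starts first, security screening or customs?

Security screening starts at 6:31 PM − 110 min = 4:41 PM.
Customs starts at 4:41 PM − 249 min = 12:32 PM.
Security screening starts at 4:41 PM and customs starts at 12:32 PM, so customs is first.

customs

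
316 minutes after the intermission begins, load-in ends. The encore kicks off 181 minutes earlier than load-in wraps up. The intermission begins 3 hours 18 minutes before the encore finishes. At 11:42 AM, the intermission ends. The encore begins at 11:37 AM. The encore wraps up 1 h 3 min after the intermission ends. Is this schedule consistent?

No

The encore ends at 11:42 AM + 63 min = 12:45 PM.
The intermission starts at 12:45 PM − 198 min = 9:27 AM.
Load-in ends at 9:27 AM + 316 min = 2:43 PM.
The encore starts at 2:43 PM − 181 min = 11:42 AM.
But the encore is also said to start at 11:37 AM — a 5-minute conflict.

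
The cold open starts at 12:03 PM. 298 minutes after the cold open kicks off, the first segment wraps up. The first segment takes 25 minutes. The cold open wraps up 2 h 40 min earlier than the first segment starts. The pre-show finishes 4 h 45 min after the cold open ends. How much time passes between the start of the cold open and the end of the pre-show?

The first segment ends at 12:03 PM + 298 min = 5:01 PM.
The first segment starts at 5:01 PM − 25 min = 4:36 PM.
The cold open ends at 4:36 PM − 160 min = 1:56 PM.
The pre-show ends at 1:56 PM + 285 min = 6:41 PM.
From 12:03 PM to 6:41 PM is 6 h 38 min.

6 h 38 min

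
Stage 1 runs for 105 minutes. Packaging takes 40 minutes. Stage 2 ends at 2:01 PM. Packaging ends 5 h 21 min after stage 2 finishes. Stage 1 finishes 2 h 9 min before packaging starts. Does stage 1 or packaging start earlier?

stage 1

Packaging ends at 2:01 PM + 321 min = 7:22 PM.
Packaging starts at 7:22 PM − 40 min = 6:42 PM.
Stage 1 ends at 6:42 PM − 129 min = 4:33 PM.
Stage 1 starts at 4:33 PM − 105 min = 2:48 PM.
Stage 1 starts at 2:48 PM and packaging starts at 6:42 PM, so stage 1 is first.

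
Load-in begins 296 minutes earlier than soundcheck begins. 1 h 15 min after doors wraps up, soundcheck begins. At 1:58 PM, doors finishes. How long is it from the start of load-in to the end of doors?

221 minutes

Soundcheck starts at 1:58 PM + 75 min = 3:13 PM.
Load-in starts at 3:13 PM − 296 min = 10:17 AM.
From 10:17 AM to 1:58 PM is 221 minutes.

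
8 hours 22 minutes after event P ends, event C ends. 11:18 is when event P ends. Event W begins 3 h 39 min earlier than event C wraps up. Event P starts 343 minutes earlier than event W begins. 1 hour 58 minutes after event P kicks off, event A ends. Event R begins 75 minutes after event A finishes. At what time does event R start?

13:31

Event C ends at 11:18 + 502 min = 19:40.
Event W starts at 19:40 − 219 min = 16:01.
Event P starts at 16:01 − 343 min = 10:18.
Event A ends at 10:18 + 118 min = 12:16.
Event R starts at 12:16 + 75 min = 13:31.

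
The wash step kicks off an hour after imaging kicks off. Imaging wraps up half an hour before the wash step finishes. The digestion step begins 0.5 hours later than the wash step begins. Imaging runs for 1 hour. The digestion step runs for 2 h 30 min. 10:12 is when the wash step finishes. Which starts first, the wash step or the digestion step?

Imaging ends at 10:12 − 30 min = 09:42.
Imaging starts at 09:42 − 60 min = 08:42.
The wash step starts at 08:42 + 60 min = 09:42.
The digestion step starts at 09:42 + 30 min = 10:12.
The wash step starts at 09:42 and the digestion step starts at 10:12, so the wash step is first.

the wash step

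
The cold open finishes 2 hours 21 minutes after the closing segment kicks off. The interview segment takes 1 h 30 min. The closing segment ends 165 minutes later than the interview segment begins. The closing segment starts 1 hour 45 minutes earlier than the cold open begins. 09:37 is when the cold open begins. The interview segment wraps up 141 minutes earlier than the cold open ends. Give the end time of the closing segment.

The closing segment starts at 09:37 − 105 min = 07:52.
The cold open ends at 07:52 + 141 min = 10:13.
The interview segment ends at 10:13 − 141 min = 07:52.
The interview segment starts at 07:52 − 90 min = 06:22.
The closing segment ends at 06:22 + 165 min = 09:07.

09:07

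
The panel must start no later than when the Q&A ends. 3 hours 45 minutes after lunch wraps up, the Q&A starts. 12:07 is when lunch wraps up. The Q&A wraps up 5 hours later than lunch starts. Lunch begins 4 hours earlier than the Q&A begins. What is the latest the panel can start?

The Q&A starts at 12:07 + 225 min = 15:52.
Lunch starts at 15:52 − 240 min = 11:52.
The Q&A ends at 11:52 + 300 min = 16:52.
The panel is bounded by the Q&A, so the latest it can start is 16:52.

16:52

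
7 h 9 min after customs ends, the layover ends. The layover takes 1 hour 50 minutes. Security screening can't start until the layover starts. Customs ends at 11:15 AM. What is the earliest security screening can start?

4:34 PM

The layover ends at 11:15 AM + 429 min = 6:24 PM.
The layover starts at 6:24 PM − 110 min = 4:34 PM.
Security screening is bounded by the layover, so the earliest it can start is 4:34 PM.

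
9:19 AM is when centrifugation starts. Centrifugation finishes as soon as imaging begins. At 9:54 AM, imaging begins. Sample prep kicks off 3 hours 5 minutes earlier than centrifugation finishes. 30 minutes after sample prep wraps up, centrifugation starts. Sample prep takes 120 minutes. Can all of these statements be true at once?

Centrifugation ends at 9:54 AM.
Sample prep starts at 9:54 AM − 185 min = 6:49 AM.
Sample prep ends at 6:49 AM + 120 min = 8:49 AM.
Centrifugation starts at 8:49 AM + 30 min = 9:19 AM.
That matches the stated 9:19 AM, so the schedule is consistent.

Yes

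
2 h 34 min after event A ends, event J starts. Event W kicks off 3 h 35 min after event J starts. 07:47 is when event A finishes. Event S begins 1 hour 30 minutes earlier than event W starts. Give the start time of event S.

Event J starts at 07:47 + 154 min = 10:21.
Event W starts at 10:21 + 215 min = 13:56.
Event S starts at 13:56 − 90 min = 12:26.

12:26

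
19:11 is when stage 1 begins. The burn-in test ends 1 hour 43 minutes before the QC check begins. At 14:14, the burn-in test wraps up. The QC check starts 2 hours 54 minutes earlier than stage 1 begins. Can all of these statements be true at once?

No

The QC check starts at 19:11 − 174 min = 16:17.
The burn-in test ends at 16:17 − 103 min = 14:34.
But the burn-in test is also said to end at 14:14 — a 20-minute conflict.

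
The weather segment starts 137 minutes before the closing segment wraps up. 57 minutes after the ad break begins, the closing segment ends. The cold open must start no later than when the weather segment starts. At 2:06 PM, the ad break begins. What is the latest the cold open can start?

12:46 PM

The closing segment ends at 2:06 PM + 57 min = 3:03 PM.
The weather segment starts at 3:03 PM − 137 min = 12:46 PM.
The cold open is bounded by the weather segment, so the latest it can start is 12:46 PM.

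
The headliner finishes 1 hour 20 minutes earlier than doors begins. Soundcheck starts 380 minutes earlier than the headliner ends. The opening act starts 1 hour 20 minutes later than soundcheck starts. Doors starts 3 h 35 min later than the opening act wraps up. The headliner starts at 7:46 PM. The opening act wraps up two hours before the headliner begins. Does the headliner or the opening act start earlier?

the opening act

The opening act ends at 7:46 PM − 120 min = 5:46 PM.
Doors starts at 5:46 PM + 215 min = 9:21 PM.
The headliner ends at 9:21 PM − 80 min = 8:01 PM.
Soundcheck starts at 8:01 PM − 380 min = 1:41 PM.
The opening act starts at 1:41 PM + 80 min = 3:01 PM.
The headliner starts at 7:46 PM and the opening act starts at 3:01 PM, so the opening act is first.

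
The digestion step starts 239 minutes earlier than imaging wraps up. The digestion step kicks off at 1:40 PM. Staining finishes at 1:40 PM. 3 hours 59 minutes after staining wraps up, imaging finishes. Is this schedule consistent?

Yes

Imaging ends at 1:40 PM + 239 min = 5:39 PM.
The digestion step starts at 5:39 PM − 239 min = 1:40 PM.
That matches the stated 1:40 PM, so the schedule is consistent.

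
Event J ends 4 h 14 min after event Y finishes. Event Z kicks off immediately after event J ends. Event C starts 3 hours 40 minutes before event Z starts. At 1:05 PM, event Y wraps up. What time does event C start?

Event J ends at 1:05 PM + 254 min = 5:19 PM.
So event Z starts at 5:19 PM.
Event C starts at 5:19 PM − 220 min = 1:39 PM.

1:39 PM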